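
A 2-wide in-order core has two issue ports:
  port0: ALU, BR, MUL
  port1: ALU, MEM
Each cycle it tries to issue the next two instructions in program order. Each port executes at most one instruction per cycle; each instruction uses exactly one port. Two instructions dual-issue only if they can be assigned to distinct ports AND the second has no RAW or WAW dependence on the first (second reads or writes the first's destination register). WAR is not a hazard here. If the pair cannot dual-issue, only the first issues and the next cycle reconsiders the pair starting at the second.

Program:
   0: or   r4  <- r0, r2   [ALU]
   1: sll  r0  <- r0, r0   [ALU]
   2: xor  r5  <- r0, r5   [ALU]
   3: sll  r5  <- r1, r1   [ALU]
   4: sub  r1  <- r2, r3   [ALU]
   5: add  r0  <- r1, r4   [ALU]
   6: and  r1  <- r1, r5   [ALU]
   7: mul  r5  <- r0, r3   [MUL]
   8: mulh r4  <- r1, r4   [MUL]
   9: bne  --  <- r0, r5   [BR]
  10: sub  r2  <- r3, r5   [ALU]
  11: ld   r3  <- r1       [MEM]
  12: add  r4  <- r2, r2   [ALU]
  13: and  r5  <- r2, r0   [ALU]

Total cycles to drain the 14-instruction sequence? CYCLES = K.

t=0 i0/i1:or sll ; 2-wide
t=1 i2:xor ; WAW r5
t=2 i3/i4:sll sub ; 2-wide
t=3 i5/i6:add and ; 2-wide
t=4 i7:mul ; no-port MUL/MUL
t=5 i8:mulh ; no-port MUL/BR
t=6 i9/i10:bne sub ; 2-wide
t=7 i11/i12:ld add ; 2-wide
t=8 i13:and ; tail

CYCLES = 9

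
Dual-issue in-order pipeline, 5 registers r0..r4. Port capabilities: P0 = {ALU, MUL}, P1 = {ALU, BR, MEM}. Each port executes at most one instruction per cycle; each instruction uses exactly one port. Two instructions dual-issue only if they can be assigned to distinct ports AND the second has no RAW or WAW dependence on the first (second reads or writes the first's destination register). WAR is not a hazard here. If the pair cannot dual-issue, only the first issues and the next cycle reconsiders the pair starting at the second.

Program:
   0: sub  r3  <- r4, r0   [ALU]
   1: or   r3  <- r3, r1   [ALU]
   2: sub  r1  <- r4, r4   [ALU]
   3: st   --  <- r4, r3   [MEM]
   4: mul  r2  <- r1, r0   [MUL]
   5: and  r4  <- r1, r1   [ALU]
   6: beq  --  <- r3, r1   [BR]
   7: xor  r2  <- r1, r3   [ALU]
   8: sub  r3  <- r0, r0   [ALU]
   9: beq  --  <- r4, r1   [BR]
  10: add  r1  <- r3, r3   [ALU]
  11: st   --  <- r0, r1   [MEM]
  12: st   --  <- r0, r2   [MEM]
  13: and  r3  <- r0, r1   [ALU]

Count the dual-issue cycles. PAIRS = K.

0. sub @i0  | RAW+WAW r3
1. or+sub @i1,i2  | pair
2. st+mul @i3,i4  | pair
3. and+beq @i5,i6  | pair
4. xor+sub @i7,i8  | pair
5. beq+add @i9,i10  | pair
6. st @i11  | no-port MEM/MEM
7. st+and @i12,i13  | pair

PAIRS = 6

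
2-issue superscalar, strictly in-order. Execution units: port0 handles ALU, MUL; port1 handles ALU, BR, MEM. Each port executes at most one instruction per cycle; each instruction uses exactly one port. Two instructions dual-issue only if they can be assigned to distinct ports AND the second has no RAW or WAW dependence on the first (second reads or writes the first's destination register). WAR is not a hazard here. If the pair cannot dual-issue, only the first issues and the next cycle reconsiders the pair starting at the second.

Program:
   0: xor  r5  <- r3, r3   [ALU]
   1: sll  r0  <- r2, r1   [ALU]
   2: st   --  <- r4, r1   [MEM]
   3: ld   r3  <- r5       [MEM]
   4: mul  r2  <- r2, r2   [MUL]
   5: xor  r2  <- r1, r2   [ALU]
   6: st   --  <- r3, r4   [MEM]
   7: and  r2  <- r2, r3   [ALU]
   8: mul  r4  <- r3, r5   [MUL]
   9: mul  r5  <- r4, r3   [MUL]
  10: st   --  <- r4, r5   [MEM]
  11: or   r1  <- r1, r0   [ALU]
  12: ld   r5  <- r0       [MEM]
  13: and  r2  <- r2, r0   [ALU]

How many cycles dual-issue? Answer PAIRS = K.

#0 head=0: xor sll i0&i1 2-wide
#1 head=2: st i2 no-port MEM/MEM
#2 head=3: ld mul i3&i4 2-wide
#3 head=5: xor st i5&i6 2-wide
#4 head=7: and mul i7&i8 2-wide
#5 head=9: mul i9 RAW r5
#6 head=10: st or i10&i11 2-wide
#7 head=12: ld and i12&i13 2-wide

PAIRS = 6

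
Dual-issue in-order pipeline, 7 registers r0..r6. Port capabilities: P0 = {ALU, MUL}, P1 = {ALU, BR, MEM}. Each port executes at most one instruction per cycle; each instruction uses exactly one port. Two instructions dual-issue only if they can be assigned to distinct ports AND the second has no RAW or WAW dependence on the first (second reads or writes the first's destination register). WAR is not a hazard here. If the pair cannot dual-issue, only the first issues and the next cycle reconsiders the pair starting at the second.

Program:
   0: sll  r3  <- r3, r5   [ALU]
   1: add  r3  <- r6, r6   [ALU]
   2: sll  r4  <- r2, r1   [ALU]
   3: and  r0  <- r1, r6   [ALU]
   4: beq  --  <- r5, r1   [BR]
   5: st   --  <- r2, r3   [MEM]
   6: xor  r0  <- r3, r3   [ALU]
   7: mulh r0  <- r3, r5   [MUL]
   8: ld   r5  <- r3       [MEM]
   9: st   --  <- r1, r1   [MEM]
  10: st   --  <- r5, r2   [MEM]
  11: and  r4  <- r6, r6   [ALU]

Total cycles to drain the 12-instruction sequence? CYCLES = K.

0. sll @i0  | WAW r3
1. add+sll @i1,i2  | pair
2. and+beq @i3,i4  | pair
3. st+xor @i5,i6  | pair
4. mulh+ld @i7,i8  | pair
5. st @i9  | no-port MEM/MEM
6. st+and @i10,i11  | pair

CYCLES = 7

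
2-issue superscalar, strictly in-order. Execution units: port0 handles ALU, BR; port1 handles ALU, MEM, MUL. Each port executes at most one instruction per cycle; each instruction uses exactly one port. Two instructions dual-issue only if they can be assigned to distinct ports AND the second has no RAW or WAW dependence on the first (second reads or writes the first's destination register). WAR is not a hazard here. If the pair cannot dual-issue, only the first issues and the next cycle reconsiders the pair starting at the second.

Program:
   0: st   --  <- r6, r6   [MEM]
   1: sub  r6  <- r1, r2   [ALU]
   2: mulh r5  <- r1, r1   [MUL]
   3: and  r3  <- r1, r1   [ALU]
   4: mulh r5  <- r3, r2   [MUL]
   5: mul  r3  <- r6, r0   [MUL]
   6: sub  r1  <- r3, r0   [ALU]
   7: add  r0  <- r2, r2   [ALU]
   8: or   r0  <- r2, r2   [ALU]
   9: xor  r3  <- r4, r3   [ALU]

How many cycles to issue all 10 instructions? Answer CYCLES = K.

CYCLES = 6

c0: i0,i1 st;sub  2-wide
c1: i2,i3 mulh;and  2-wide
c2: i4 mulh  no-port MUL/MUL
c3: i5 mul  RAW r3
c4: i6,i7 sub;add  2-wide
c5: i8,i9 or;xor  2-wide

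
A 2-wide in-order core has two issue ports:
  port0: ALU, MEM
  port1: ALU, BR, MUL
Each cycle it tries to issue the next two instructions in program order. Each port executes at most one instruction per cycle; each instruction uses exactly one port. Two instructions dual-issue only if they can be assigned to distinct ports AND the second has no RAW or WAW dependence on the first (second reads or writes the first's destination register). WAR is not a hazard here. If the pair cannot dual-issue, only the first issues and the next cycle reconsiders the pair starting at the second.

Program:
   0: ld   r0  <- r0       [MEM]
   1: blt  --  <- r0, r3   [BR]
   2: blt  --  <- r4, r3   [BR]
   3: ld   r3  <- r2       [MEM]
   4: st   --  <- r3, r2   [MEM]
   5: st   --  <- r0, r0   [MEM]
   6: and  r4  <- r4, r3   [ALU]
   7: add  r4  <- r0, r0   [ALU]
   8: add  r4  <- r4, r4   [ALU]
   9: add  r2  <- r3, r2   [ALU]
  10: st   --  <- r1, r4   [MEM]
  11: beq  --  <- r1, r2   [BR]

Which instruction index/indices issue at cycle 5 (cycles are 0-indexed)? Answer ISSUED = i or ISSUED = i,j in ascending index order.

[0] i0  ld  -- RAW r0
[1] i1  blt  -- no-port BR/BR
[2] i2,i3  blt;ld  -- dual
[3] i4  st  -- no-port MEM/MEM
[4] i5,i6  st;and  -- dual
[5] i7  add  -- RAW+WAW r4
[6] i8,i9  add;add  -- dual
[7] i10,i11  st;beq  -- dual

ISSUED = 7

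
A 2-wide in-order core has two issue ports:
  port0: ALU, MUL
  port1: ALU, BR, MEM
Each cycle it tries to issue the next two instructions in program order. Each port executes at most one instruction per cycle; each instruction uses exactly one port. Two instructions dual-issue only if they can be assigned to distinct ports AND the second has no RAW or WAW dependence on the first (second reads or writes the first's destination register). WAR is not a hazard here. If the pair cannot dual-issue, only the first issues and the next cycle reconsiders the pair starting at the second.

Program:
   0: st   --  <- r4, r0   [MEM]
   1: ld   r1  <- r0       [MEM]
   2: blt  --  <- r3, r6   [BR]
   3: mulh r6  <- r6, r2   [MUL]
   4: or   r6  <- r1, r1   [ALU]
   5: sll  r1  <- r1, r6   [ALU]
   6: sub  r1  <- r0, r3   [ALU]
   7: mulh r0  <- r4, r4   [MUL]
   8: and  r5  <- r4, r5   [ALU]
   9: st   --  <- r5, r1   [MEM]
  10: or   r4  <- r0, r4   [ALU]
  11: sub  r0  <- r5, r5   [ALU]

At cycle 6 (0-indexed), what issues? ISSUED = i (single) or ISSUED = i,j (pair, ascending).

0. st.MEM @i0  | no-port MEM/MEM
1. ld.MEM @i1  | no-port MEM/BR
2. blt.BR+mulh.MUL @i2&i3  | pair
3. or.ALU @i4  | RAW r6
4. sll.ALU @i5  | WAW r1
5. sub.ALU+mulh.MUL @i6&i7  | pair
6. and.ALU @i8  | RAW r5
7. st.MEM+or.ALU @i9&i10  | pair
8. sub.ALU @i11  | tail

ISSUED = 8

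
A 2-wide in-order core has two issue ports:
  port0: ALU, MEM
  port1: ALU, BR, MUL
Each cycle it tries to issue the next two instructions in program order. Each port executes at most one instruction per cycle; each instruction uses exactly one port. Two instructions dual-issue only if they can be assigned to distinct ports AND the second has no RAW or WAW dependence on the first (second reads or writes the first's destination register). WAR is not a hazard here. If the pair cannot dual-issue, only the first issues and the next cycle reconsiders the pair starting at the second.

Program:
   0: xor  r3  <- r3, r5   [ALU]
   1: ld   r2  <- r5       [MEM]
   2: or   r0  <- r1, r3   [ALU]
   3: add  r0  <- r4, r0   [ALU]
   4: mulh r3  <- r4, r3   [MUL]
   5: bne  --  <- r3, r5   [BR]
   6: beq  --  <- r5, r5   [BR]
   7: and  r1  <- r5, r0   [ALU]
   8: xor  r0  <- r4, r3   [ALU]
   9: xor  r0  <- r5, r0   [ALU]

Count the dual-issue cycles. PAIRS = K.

c0: i0+i1 xor+ld  dual
c1: i2 or  RAW+WAW r0
c2: i3+i4 add+mulh  dual
c3: i5 bne  no-port BR/BR
c4: i6+i7 beq+and  dual
c5: i8 xor  RAW+WAW r0
c6: i9 xor  tail

PAIRS = 3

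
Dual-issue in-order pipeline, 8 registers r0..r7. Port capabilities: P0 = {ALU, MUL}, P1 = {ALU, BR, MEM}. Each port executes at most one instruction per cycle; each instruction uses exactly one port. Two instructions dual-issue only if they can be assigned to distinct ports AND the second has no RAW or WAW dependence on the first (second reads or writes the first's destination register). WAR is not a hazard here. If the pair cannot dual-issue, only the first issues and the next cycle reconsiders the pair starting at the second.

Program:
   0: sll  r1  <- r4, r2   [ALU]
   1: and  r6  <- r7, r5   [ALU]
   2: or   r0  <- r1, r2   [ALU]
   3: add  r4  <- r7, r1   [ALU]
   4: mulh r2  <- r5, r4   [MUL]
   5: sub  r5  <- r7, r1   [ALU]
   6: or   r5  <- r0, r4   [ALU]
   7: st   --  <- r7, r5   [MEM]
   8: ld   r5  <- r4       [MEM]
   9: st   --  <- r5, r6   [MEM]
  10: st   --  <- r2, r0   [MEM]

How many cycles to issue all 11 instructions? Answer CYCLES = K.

CYCLES = 8

  cy0 -> i0,i1 (sll.ALU;and.ALU) 2-wide
  cy1 -> i2,i3 (or.ALU;add.ALU) 2-wide
  cy2 -> i4,i5 (mulh.MUL;sub.ALU) 2-wide
  cy3 -> i6 (or.ALU) RAW r5
  cy4 -> i7 (st.MEM) no-port MEM/MEM
  cy5 -> i8 (ld.MEM) no-port MEM/MEM
  cy6 -> i9 (st.MEM) no-port MEM/MEM
  cy7 -> i10 (st.MEM) tail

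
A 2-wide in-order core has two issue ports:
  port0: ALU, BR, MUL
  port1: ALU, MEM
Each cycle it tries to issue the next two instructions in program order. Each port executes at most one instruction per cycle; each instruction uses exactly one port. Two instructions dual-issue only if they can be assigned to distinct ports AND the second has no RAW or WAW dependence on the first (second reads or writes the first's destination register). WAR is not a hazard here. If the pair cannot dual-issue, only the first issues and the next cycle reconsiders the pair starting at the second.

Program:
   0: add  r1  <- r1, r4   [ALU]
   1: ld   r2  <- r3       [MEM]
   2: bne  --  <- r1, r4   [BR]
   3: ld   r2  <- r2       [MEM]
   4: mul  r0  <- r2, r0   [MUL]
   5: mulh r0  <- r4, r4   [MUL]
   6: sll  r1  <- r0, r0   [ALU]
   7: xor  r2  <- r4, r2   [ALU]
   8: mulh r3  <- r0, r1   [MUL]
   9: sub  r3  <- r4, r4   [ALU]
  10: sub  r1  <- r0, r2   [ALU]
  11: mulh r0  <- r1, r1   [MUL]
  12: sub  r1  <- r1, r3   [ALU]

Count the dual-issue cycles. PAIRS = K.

PAIRS = 5

0. add.ALU ld.MEM @i0&i1  | dual
1. bne.BR ld.MEM @i2&i3  | dual
2. mul.MUL @i4  | no-port MUL/MUL
3. mulh.MUL @i5  | RAW r0
4. sll.ALU xor.ALU @i6&i7  | dual
5. mulh.MUL @i8  | WAW r3
6. sub.ALU sub.ALU @i9&i10  | dual
7. mulh.MUL sub.ALU @i11&i12  | dual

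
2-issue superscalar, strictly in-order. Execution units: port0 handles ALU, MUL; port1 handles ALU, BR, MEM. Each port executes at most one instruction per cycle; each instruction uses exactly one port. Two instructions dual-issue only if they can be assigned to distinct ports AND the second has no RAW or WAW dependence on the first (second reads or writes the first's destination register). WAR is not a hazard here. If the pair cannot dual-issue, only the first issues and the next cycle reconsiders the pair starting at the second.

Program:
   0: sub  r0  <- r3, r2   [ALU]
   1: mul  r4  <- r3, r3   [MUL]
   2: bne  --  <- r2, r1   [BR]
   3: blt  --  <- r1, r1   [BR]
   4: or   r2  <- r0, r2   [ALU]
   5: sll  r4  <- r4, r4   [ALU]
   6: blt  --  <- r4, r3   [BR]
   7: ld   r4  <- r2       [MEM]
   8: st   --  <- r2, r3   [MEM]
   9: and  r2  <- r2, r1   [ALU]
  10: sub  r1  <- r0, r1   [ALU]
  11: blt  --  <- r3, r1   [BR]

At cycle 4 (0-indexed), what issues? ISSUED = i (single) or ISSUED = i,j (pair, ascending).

ISSUED = 6

c0: i0/i1 sub mul  pair
c1: i2 bne  no-port BR/BR
c2: i3/i4 blt or  pair
c3: i5 sll  RAW r4
c4: i6 blt  no-port BR/MEM
c5: i7 ld  no-port MEM/MEM
c6: i8/i9 st and  pair
c7: i10 sub  RAW r1
c8: i11 blt  tail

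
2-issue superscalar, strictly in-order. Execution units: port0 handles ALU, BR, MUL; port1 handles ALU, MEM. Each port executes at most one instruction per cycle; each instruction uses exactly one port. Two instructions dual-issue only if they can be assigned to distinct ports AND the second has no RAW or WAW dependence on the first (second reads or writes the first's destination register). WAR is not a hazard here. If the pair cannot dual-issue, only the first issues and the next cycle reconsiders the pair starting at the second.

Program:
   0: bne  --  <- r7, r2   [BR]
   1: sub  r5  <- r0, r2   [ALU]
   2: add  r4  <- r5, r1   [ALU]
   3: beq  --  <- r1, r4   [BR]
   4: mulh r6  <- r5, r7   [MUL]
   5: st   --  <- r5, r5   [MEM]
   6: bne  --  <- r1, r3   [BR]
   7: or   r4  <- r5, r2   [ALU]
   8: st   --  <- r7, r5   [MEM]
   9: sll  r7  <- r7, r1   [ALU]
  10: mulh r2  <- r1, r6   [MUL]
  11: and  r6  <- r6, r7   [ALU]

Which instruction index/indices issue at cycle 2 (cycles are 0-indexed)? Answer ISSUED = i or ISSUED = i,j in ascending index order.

[0] i0+i1  bne.BR sub.ALU  -- pair
[1] i2  add.ALU  -- RAW r4
[2] i3  beq.BR  -- no-port BR/MUL
[3] i4+i5  mulh.MUL st.MEM  -- pair
[4] i6+i7  bne.BR or.ALU  -- pair
[5] i8+i9  st.MEM sll.ALU  -- pair
[6] i10+i11  mulh.MUL and.ALU  -- pair

ISSUED = 3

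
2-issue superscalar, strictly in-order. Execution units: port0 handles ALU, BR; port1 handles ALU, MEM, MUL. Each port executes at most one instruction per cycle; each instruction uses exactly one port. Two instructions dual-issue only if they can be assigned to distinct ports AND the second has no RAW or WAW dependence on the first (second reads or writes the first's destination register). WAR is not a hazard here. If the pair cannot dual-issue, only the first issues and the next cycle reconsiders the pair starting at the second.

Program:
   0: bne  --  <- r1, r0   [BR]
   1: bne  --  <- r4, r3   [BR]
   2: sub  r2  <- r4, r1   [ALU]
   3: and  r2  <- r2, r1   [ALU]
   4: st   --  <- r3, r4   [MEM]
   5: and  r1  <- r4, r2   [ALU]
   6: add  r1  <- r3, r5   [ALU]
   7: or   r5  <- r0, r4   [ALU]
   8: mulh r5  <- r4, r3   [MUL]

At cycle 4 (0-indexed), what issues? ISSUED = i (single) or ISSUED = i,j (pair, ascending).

[0] i0  bne.BR  -- no-port BR/BR
[1] i1,i2  bne.BR sub.ALU  -- pair
[2] i3,i4  and.ALU st.MEM  -- pair
[3] i5  and.ALU  -- WAW r1
[4] i6,i7  add.ALU or.ALU  -- pair
[5] i8  mulh.MUL  -- tail

ISSUED = 6,7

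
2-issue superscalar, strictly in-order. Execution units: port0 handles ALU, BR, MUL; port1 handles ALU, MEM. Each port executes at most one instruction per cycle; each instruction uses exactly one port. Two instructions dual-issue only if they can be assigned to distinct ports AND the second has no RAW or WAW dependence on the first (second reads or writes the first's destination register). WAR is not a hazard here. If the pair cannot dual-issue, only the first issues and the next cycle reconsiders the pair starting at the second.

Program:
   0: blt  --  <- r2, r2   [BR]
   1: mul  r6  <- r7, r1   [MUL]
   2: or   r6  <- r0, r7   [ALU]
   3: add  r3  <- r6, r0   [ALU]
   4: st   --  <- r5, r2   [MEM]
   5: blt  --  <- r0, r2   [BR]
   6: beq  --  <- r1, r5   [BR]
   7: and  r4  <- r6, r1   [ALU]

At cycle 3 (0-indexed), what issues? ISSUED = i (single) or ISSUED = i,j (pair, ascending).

ISSUED = 3,4

t=0 i0:blt.BR ; no-port BR/MUL
t=1 i1:mul.MUL ; WAW r6
t=2 i2:or.ALU ; RAW r6
t=3 i3/i4:add.ALU/st.MEM ; dual
t=4 i5:blt.BR ; no-port BR/BR
t=5 i6/i7:beq.BR/and.ALU ; dual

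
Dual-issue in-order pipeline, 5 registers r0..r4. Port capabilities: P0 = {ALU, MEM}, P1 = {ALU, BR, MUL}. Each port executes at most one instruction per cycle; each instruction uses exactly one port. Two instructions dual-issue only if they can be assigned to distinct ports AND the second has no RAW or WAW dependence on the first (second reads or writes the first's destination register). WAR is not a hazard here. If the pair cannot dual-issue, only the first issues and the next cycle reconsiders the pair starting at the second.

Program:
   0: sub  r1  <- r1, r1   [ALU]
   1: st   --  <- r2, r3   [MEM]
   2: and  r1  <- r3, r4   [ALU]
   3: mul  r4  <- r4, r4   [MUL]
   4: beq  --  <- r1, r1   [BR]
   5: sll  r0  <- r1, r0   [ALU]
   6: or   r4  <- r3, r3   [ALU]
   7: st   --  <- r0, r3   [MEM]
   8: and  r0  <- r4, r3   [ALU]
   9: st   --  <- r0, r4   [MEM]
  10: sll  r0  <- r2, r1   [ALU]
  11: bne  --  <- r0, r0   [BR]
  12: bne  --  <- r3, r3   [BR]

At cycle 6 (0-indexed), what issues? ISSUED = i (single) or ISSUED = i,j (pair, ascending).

ISSUED = 11

c0: i0+i1 sub.ALU st.MEM  2-wide
c1: i2+i3 and.ALU mul.MUL  2-wide
c2: i4+i5 beq.BR sll.ALU  2-wide
c3: i6+i7 or.ALU st.MEM  2-wide
c4: i8 and.ALU  RAW r0
c5: i9+i10 st.MEM sll.ALU  2-wide
c6: i11 bne.BR  no-port BR/BR
c7: i12 bne.BR  tail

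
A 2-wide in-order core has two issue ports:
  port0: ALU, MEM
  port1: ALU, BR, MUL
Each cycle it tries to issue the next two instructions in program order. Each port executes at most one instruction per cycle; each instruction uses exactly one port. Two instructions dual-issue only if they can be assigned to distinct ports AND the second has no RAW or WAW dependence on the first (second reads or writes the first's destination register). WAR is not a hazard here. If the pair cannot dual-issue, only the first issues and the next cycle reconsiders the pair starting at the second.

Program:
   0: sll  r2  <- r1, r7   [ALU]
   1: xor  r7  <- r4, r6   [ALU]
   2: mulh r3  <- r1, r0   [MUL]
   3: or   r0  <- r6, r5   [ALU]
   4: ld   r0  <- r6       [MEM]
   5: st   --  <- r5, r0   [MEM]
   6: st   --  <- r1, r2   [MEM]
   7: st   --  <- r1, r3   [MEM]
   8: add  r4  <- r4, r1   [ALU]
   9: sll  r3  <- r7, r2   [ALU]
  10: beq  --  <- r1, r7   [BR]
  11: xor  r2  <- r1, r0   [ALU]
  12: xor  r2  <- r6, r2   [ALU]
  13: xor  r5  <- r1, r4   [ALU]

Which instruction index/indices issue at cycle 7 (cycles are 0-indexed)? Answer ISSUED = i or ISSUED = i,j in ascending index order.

ISSUED = 11

c0: i0/i1 sll;xor  pair
c1: i2/i3 mulh;or  pair
c2: i4 ld  no-port MEM/MEM
c3: i5 st  no-port MEM/MEM
c4: i6 st  no-port MEM/MEM
c5: i7/i8 st;add  pair
c6: i9/i10 sll;beq  pair
c7: i11 xor  RAW+WAW r2
c8: i12/i13 xor;xor  pair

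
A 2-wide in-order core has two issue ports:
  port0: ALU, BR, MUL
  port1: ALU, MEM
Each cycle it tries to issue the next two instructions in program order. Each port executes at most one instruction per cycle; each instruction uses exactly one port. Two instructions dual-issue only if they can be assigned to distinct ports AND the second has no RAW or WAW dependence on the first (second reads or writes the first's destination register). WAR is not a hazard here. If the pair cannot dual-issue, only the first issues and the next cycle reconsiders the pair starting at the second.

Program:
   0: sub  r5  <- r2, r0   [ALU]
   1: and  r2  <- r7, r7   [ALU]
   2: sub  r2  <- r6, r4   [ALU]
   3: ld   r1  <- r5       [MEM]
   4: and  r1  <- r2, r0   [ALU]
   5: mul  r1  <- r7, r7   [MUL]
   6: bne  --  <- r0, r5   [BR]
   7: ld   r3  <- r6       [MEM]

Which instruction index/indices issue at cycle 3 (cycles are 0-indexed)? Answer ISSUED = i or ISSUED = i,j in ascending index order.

0. sub/and @i0/i1  | dual
1. sub/ld @i2/i3  | dual
2. and @i4  | WAW r1
3. mul @i5  | no-port MUL/BR
4. bne/ld @i6/i7  | dual

ISSUED = 5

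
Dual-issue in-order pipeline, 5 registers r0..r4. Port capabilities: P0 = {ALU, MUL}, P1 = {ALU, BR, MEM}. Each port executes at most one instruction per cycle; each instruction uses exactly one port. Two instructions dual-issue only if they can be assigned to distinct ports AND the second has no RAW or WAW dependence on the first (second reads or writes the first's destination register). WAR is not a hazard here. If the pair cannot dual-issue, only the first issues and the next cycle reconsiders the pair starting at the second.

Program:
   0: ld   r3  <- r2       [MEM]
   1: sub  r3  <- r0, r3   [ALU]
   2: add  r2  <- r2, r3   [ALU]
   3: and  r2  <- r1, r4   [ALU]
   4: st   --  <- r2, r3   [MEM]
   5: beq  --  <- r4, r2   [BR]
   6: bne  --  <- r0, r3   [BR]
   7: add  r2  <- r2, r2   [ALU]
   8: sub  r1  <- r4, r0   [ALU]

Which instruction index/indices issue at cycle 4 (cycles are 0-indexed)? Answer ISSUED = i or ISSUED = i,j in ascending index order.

  cy0 -> i0 (ld) RAW+WAW r3
  cy1 -> i1 (sub) RAW r3
  cy2 -> i2 (add) WAW r2
  cy3 -> i3 (and) RAW r2
  cy4 -> i4 (st) no-port MEM/BR
  cy5 -> i5 (beq) no-port BR/BR
  cy6 -> i6&i7 (bne add) dual
  cy7 -> i8 (sub) tail

ISSUED = 4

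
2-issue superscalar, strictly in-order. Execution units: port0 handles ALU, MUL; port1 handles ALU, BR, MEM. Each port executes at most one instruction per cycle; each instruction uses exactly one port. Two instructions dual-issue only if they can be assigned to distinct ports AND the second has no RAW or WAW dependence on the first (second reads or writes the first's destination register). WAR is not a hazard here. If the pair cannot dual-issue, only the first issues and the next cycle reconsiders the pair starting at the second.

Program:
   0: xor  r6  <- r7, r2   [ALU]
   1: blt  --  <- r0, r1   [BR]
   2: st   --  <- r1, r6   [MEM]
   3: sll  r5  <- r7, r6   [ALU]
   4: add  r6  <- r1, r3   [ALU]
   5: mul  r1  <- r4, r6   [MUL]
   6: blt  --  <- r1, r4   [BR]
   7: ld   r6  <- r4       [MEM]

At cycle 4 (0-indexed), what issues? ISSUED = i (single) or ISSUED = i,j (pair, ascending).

ISSUED = 6

t=0 i0/i1:xor+blt ; pair
t=1 i2/i3:st+sll ; pair
t=2 i4:add ; RAW r6
t=3 i5:mul ; RAW r1
t=4 i6:blt ; no-port BR/MEM
t=5 i7:ld ; tail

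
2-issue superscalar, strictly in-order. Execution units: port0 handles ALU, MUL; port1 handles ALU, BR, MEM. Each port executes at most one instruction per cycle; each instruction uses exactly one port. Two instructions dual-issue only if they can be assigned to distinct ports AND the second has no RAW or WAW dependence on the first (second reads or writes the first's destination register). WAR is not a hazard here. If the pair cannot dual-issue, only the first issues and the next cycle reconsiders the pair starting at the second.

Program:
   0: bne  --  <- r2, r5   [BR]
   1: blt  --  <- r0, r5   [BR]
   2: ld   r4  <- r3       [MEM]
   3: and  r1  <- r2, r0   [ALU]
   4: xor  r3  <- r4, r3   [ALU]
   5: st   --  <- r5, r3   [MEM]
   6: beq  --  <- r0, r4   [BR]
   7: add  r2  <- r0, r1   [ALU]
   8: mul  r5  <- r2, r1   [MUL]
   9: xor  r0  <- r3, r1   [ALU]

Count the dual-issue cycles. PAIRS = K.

c0: i0 bne  no-port BR/BR
c1: i1 blt  no-port BR/MEM
c2: i2+i3 ld and  dual
c3: i4 xor  RAW r3
c4: i5 st  no-port MEM/BR
c5: i6+i7 beq add  dual
c6: i8+i9 mul xor  dual

PAIRS = 3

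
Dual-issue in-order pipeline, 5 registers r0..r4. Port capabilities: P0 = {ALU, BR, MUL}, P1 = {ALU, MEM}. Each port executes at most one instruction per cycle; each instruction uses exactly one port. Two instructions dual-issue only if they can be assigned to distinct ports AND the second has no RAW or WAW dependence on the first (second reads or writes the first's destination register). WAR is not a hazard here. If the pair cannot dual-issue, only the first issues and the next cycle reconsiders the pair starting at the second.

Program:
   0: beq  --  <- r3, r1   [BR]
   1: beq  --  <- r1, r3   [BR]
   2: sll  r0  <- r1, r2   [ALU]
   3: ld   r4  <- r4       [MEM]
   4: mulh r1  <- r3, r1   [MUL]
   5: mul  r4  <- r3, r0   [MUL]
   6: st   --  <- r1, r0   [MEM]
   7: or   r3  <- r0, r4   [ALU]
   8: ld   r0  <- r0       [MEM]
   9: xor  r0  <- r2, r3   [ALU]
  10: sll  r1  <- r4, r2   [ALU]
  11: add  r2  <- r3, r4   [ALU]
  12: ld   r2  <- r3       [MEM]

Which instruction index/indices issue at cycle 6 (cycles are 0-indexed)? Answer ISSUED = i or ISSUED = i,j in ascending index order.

  cy0 -> i0 (beq.BR) no-port BR/BR
  cy1 -> i1,i2 (beq.BR/sll.ALU) pair
  cy2 -> i3,i4 (ld.MEM/mulh.MUL) pair
  cy3 -> i5,i6 (mul.MUL/st.MEM) pair
  cy4 -> i7,i8 (or.ALU/ld.MEM) pair
  cy5 -> i9,i10 (xor.ALU/sll.ALU) pair
  cy6 -> i11 (add.ALU) WAW r2
  cy7 -> i12 (ld.MEM) tail

ISSUED = 11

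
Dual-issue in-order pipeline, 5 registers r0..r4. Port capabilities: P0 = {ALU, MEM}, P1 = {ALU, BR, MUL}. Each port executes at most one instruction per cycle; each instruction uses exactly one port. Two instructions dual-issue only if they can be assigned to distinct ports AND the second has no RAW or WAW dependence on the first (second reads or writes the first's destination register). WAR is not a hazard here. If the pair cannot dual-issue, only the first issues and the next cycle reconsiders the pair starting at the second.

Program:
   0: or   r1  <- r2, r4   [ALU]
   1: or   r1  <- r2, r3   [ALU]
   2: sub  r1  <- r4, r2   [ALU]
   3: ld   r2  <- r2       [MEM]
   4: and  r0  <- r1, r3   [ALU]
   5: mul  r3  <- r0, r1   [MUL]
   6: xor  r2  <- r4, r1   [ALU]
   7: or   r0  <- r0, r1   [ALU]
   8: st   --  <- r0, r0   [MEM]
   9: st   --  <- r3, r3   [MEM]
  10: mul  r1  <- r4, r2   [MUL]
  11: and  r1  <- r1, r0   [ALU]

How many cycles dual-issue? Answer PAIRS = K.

PAIRS = 3

0. or @i0  | WAW r1
1. or @i1  | WAW r1
2. sub/ld @i2/i3  | 2-wide
3. and @i4  | RAW r0
4. mul/xor @i5/i6  | 2-wide
5. or @i7  | RAW r0
6. st @i8  | no-port MEM/MEM
7. st/mul @i9/i10  | 2-wide
8. and @i11  | tail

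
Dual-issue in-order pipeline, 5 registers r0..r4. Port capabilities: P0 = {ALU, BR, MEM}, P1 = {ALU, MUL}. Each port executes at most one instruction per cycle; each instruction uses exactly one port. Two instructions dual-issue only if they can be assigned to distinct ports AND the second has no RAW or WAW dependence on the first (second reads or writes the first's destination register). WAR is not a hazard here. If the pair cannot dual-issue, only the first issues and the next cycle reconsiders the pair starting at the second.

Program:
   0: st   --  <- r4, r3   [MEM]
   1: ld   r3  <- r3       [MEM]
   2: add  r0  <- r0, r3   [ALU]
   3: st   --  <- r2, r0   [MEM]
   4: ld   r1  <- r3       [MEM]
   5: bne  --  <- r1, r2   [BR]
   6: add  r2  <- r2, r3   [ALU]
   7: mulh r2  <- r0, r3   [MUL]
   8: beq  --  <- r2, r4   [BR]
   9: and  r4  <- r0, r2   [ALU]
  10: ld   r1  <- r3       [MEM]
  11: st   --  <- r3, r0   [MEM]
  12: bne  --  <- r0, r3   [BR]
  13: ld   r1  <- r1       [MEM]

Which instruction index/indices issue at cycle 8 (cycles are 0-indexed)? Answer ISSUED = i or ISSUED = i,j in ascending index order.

[0] i0  st.MEM  -- no-port MEM/MEM
[1] i1  ld.MEM  -- RAW r3
[2] i2  add.ALU  -- RAW r0
[3] i3  st.MEM  -- no-port MEM/MEM
[4] i4  ld.MEM  -- no-port MEM/BR
[5] i5+i6  bne.BR/add.ALU  -- 2-wide
[6] i7  mulh.MUL  -- RAW r2
[7] i8+i9  beq.BR/and.ALU  -- 2-wide
[8] i10  ld.MEM  -- no-port MEM/MEM
[9] i11  st.MEM  -- no-port MEM/BR
[10] i12  bne.BR  -- no-port BR/MEM
[11] i13  ld.MEM  -- tail

ISSUED = 10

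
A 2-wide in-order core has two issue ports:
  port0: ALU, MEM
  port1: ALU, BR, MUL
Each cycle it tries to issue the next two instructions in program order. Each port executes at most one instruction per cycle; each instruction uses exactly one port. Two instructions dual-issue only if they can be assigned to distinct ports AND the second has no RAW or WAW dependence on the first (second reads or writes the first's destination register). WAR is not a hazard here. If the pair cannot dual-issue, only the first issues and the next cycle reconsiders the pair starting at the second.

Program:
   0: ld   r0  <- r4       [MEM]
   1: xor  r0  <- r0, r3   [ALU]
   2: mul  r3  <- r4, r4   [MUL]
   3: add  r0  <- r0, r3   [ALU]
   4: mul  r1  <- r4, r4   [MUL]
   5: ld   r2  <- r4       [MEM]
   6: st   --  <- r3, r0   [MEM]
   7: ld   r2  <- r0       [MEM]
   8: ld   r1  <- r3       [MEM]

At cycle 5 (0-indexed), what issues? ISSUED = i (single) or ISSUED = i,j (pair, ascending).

  cy0 -> i0 (ld) RAW+WAW r0
  cy1 -> i1&i2 (xor/mul) 2-wide
  cy2 -> i3&i4 (add/mul) 2-wide
  cy3 -> i5 (ld) no-port MEM/MEM
  cy4 -> i6 (st) no-port MEM/MEM
  cy5 -> i7 (ld) no-port MEM/MEM
  cy6 -> i8 (ld) tail

ISSUED = 7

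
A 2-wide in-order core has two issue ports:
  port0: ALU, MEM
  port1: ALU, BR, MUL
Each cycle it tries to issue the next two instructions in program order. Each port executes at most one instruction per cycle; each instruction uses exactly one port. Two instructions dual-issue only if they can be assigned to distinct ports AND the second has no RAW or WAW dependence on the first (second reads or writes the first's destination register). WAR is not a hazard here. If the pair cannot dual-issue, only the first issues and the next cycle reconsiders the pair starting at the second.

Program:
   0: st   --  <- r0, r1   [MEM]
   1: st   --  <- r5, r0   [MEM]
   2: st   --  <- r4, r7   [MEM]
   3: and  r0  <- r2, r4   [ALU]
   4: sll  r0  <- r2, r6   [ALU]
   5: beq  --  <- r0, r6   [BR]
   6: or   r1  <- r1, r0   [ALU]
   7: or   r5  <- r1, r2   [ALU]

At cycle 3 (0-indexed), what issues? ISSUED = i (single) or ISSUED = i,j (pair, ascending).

ISSUED = 4

  cy0 -> i0 (st.MEM) no-port MEM/MEM
  cy1 -> i1 (st.MEM) no-port MEM/MEM
  cy2 -> i2/i3 (st.MEM/and.ALU) pair
  cy3 -> i4 (sll.ALU) RAW r0
  cy4 -> i5/i6 (beq.BR/or.ALU) pair
  cy5 -> i7 (or.ALU) tail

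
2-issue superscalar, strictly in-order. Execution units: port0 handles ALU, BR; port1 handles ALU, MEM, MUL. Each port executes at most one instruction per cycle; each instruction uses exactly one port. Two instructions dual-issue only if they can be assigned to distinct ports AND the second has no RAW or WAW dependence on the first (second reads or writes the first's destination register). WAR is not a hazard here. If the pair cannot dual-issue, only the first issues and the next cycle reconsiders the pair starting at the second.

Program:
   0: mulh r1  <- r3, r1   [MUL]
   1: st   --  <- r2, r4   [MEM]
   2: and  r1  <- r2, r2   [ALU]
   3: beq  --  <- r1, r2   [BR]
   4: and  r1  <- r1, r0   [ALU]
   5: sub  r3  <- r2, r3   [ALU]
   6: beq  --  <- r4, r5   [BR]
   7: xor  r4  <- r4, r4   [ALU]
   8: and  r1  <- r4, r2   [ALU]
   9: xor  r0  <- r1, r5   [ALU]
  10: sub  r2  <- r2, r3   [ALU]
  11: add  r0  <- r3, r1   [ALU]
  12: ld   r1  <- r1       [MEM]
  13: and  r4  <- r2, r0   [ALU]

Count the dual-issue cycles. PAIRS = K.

PAIRS = 5

c0: i0 mulh  no-port MUL/MEM
c1: i1/i2 st/and  dual
c2: i3/i4 beq/and  dual
c3: i5/i6 sub/beq  dual
c4: i7 xor  RAW r4
c5: i8 and  RAW r1
c6: i9/i10 xor/sub  dual
c7: i11/i12 add/ld  dual
c8: i13 and  tail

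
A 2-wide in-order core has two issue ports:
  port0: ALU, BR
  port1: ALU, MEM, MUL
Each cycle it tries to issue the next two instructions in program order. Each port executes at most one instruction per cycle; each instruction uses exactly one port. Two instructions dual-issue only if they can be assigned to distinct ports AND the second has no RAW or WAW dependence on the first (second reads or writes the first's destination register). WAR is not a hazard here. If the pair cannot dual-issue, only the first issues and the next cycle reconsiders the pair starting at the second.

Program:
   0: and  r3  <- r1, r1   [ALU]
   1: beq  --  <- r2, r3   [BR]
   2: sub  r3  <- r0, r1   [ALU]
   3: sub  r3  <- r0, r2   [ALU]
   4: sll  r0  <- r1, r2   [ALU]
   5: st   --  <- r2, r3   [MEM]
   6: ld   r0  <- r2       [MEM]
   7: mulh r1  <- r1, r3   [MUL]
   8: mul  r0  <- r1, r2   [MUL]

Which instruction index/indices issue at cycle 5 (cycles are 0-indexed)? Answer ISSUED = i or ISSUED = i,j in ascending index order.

c0: i0 and.ALU  RAW r3
c1: i1+i2 beq.BR+sub.ALU  2-wide
c2: i3+i4 sub.ALU+sll.ALU  2-wide
c3: i5 st.MEM  no-port MEM/MEM
c4: i6 ld.MEM  no-port MEM/MUL
c5: i7 mulh.MUL  no-port MUL/MUL
c6: i8 mul.MUL  tail

ISSUED = 7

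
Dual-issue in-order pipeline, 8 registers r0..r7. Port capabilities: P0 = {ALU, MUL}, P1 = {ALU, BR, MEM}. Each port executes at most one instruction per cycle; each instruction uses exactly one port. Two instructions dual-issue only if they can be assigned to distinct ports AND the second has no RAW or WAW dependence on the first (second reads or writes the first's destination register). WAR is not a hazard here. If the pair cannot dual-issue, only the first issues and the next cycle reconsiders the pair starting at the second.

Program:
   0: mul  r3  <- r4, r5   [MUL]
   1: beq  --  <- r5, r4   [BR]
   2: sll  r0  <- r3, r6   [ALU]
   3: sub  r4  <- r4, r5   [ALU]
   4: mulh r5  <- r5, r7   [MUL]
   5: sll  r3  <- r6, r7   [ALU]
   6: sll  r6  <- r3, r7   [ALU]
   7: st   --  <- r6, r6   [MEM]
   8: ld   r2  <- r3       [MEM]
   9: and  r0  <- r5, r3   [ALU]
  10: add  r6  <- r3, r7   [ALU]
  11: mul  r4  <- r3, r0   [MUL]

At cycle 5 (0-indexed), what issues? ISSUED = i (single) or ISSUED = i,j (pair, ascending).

ISSUED = 8,9

  cy0 -> i0+i1 (mul/beq) 2-wide
  cy1 -> i2+i3 (sll/sub) 2-wide
  cy2 -> i4+i5 (mulh/sll) 2-wide
  cy3 -> i6 (sll) RAW r6
  cy4 -> i7 (st) no-port MEM/MEM
  cy5 -> i8+i9 (ld/and) 2-wide
  cy6 -> i10+i11 (add/mul) 2-wide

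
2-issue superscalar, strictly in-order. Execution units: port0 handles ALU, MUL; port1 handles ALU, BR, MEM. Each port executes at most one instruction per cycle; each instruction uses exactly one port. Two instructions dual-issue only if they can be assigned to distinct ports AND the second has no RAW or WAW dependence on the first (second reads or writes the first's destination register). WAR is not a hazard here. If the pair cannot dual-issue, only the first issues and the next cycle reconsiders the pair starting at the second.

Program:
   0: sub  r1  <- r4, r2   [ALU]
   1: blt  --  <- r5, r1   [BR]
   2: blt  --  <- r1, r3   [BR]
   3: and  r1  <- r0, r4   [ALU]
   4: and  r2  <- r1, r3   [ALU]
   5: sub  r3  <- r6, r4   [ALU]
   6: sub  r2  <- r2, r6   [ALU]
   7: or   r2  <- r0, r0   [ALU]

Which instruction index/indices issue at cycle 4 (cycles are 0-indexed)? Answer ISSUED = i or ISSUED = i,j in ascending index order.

[0] i0  sub.ALU  -- RAW r1
[1] i1  blt.BR  -- no-port BR/BR
[2] i2&i3  blt.BR/and.ALU  -- pair
[3] i4&i5  and.ALU/sub.ALU  -- pair
[4] i6  sub.ALU  -- WAW r2
[5] i7  or.ALU  -- tail

ISSUED = 6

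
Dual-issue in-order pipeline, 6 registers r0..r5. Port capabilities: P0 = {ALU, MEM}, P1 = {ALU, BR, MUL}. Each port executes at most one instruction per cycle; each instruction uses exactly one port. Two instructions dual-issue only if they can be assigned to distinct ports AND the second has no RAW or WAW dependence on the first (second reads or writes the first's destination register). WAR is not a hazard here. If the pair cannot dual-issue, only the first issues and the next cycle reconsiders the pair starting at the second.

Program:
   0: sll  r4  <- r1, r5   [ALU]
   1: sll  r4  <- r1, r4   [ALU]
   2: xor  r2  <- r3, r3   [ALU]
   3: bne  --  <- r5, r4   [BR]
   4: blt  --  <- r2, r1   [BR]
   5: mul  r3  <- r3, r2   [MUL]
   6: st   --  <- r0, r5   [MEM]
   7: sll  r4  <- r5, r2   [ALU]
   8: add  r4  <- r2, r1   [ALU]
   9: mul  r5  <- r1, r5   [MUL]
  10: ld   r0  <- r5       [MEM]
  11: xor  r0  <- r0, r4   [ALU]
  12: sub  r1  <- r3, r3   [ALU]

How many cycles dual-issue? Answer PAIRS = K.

PAIRS = 4

0. sll @i0  | RAW+WAW r4
1. sll;xor @i1/i2  | dual
2. bne @i3  | no-port BR/BR
3. blt @i4  | no-port BR/MUL
4. mul;st @i5/i6  | dual
5. sll @i7  | WAW r4
6. add;mul @i8/i9  | dual
7. ld @i10  | RAW+WAW r0
8. xor;sub @i11/i12  | dual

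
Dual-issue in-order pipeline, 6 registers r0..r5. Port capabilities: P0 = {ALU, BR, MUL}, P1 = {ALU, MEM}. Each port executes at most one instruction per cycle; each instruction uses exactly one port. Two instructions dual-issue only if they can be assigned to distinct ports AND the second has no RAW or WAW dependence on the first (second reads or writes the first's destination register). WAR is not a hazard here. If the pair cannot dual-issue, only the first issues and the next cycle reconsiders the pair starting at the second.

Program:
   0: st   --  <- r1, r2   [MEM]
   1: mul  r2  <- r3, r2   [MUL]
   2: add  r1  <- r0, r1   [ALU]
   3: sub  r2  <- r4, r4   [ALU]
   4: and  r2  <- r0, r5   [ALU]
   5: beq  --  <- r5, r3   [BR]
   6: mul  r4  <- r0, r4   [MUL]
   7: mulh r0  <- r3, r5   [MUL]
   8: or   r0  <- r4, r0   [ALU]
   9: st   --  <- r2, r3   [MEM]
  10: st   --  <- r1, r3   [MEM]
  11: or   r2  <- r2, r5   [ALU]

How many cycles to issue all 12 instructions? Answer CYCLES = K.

CYCLES = 7

  cy0 -> i0&i1 (st.MEM/mul.MUL) dual
  cy1 -> i2&i3 (add.ALU/sub.ALU) dual
  cy2 -> i4&i5 (and.ALU/beq.BR) dual
  cy3 -> i6 (mul.MUL) no-port MUL/MUL
  cy4 -> i7 (mulh.MUL) RAW+WAW r0
  cy5 -> i8&i9 (or.ALU/st.MEM) dual
  cy6 -> i10&i11 (st.MEM/or.ALU) dual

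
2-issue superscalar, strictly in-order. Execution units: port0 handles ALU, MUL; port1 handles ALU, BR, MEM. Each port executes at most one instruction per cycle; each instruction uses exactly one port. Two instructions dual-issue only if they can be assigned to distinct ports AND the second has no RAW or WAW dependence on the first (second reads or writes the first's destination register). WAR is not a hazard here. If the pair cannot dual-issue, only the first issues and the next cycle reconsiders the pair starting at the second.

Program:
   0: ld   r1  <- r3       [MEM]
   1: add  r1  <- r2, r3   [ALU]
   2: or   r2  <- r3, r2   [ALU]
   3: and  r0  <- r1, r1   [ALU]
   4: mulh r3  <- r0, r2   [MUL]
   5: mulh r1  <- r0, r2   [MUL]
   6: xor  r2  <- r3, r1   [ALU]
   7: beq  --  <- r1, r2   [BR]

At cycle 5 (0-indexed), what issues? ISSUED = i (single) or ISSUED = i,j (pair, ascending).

ISSUED = 6

  cy0 -> i0 (ld.MEM) WAW r1
  cy1 -> i1+i2 (add.ALU+or.ALU) 2-wide
  cy2 -> i3 (and.ALU) RAW r0
  cy3 -> i4 (mulh.MUL) no-port MUL/MUL
  cy4 -> i5 (mulh.MUL) RAW r1
  cy5 -> i6 (xor.ALU) RAW r2
  cy6 -> i7 (beq.BR) tail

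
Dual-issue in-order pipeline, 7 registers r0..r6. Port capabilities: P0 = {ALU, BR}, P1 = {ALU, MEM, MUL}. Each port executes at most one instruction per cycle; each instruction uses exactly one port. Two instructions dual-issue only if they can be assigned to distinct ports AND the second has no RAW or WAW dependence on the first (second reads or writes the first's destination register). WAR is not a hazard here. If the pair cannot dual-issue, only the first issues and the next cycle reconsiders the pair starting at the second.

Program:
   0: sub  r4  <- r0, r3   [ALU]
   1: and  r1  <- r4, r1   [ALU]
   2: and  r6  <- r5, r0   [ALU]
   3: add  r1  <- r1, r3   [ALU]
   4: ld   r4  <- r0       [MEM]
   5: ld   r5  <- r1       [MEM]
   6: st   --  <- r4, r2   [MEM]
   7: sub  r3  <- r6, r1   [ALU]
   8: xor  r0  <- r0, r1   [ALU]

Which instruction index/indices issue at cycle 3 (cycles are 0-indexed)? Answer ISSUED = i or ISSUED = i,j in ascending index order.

0. sub @i0  | RAW r4
1. and;and @i1/i2  | dual
2. add;ld @i3/i4  | dual
3. ld @i5  | no-port MEM/MEM
4. st;sub @i6/i7  | dual
5. xor @i8  | tail

ISSUED = 5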